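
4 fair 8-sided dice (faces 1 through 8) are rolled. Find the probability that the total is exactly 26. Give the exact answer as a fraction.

There are 8^4 = 4096 equally likely outcomes.
The number of ordered 4-tuples from {1,…,8} summing to 26 is 84.
P(sum = 26) = 84/4096 = 21/1024.

21/1024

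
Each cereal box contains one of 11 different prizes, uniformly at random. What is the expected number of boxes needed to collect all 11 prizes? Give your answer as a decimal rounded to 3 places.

After i distinct types are collected, each trial gives a new one with probability (11−i)/11, so the expected wait for the next new type is 11/(11−i).
E = 11/11 + 11/10 + 11/9 + 11/8 + 11/7 + 11/6 + 11/5 + 11/4 + 11/3 + 11/2 + 11/1 = 83711/2520 ≈ 33.219.

33.219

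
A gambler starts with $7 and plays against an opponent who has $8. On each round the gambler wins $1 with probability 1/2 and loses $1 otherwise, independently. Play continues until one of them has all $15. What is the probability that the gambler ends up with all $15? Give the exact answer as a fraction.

With a fair step, P(i) = ½P(i−1) + ½P(i+1) with P(0)=0, P(15)=1 has the linear solution P(i) = i/15.
P(7) = 7/15.

7/15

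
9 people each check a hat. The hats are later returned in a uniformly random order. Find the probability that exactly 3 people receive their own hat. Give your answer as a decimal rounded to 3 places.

0.061

Choose which 3 of the 9 are fixed: C(9,3) = 84 ways.
The remaining 6 must have no fixed point: D(6) = 265.
P = 84·265/362880 = 53/864 ≈ 0.061.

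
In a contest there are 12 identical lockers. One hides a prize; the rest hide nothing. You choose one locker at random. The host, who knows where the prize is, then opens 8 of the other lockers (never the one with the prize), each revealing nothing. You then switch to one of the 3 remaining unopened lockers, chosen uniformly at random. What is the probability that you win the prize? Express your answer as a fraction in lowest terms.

11/36

Your original locker holds the prize with probability 1/12, so the other 11 collectively hold it with probability 11/12.
The host can always find 8 empty lockers to open, so the reveals don't change that 11/12; it is now spread over the 3 remaining unopened lockers.
P(win by switching) = (11/12) · (1/3) = 11/36.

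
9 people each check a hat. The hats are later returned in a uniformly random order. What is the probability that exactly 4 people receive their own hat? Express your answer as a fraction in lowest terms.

Choose which 4 of the 9 are fixed: C(9,4) = 126 ways.
The remaining 5 must have no fixed point: D(5) = 44.
P = 126·44/362880 = 11/720.

11/720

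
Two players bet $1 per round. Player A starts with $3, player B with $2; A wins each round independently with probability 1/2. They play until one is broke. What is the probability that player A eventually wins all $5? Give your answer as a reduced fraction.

With a fair step, P(i) = ½P(i−1) + ½P(i+1) with P(0)=0, P(5)=1 has the linear solution P(i) = i/5.
P(3) = 3/5.

3/5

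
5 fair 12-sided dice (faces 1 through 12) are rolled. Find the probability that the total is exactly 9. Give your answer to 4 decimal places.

0.0003

There are 12^5 = 248832 equally likely outcomes.
The number of ordered 5-tuples from {1,…,12} summing to 9 is 70.
P(sum = 9) = 70/248832 = 35/124416 ≈ 0.0003.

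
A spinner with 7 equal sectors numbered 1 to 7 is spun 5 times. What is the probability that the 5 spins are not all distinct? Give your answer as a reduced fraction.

2041/2401

P(all 5 different) = 7/7 · 6/7 · ··· · 3/7 = 360/2401.
P(at least two equal) = 1 − 360/2401 = 2041/2401.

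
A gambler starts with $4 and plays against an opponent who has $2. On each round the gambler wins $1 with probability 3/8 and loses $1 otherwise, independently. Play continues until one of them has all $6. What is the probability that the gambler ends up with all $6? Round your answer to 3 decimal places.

Let r = q/p = (5/8)/(3/8) = 5/3. The recurrence P(i) = p·P(i+1) + q·P(i−1) with P(0)=0, P(6)=1 gives P(i) = (1 − r^i)/(1 − r^6).
P(4) = (1 − (5/3)^4) / (1 − (5/3)^6) = 306/931 ≈ 0.329.

0.329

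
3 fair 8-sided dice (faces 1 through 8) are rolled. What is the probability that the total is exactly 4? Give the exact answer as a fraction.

There are 8^3 = 512 equally likely outcomes.
The number of ordered 3-tuples from {1,…,8} summing to 4 is 3.
P(sum = 4) = 3/512.

3/512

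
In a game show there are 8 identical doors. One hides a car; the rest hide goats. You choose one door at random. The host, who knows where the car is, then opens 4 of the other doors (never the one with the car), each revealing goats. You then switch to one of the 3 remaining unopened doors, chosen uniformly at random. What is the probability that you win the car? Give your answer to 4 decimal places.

Your original door holds the car with probability 1/8, so the other 7 collectively hold it with probability 7/8.
The host can always find 4 empty doors to open, so the reveals don't change that 7/8; it is now spread over the 3 remaining unopened doors.
P(win by switching) = (7/8) · (1/3) = 7/24 ≈ 0.2917.

0.2917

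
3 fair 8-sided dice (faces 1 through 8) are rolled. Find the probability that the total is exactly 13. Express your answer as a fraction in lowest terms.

There are 8^3 = 512 equally likely outcomes.
The number of ordered 3-tuples from {1,…,8} summing to 13 is 48.
P(sum = 13) = 48/512 = 3/32.

3/32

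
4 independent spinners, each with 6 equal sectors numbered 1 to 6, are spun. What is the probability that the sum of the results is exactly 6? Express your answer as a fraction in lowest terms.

There are 6^4 = 1296 equally likely outcomes.
The number of ordered 4-tuples from {1,…,6} summing to 6 is 10.
P(sum = 6) = 10/1296 = 5/648.

5/648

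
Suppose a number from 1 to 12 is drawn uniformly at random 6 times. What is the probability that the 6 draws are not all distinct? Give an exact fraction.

1343/1728

P(all 6 different) = 12/12 · 11/12 · ··· · 7/12 = 385/1728.
P(at least two equal) = 1 − 385/1728 = 1343/1728.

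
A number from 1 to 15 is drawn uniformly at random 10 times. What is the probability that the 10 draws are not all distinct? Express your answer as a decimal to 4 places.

0.9811

P(all 10 different) = 15/15 · 14/15 · ··· · 6/15 ≈ 0.0189.
P(at least two equal) = 1 − 0.0189 = 0.9811.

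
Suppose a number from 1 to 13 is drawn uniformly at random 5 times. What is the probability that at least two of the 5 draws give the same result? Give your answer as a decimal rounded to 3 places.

P(all 5 different) = 13/13 · 12/13 · ··· · 9/13 ≈ 0.416.
P(at least two equal) = 1 − 0.416 = 0.584.

0.584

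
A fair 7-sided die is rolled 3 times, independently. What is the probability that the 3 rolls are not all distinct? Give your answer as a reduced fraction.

19/49

P(all 3 different) = 7/7 · 6/7 · ··· · 5/7 = 30/49.
P(at least two equal) = 1 − 30/49 = 19/49.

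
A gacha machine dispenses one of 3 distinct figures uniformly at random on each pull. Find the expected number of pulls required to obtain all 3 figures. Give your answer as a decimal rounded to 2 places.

5.50

After i distinct types are collected, each trial gives a new one with probability (3−i)/3, so the expected wait for the next new type is 3/(3−i).
E = 3/3 + 3/2 + 3/1 = 11/2 ≈ 5.50.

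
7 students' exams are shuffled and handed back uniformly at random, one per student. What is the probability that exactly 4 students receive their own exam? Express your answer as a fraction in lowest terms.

1/72

Choose which 4 of the 7 are fixed: C(7,4) = 35 ways.
The remaining 3 must have no fixed point: D(3) = 2.
P = 35·2/5040 = 1/72.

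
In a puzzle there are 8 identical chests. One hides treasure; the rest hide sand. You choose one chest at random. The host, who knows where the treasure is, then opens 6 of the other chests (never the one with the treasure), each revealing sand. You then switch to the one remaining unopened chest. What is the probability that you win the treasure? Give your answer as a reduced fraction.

Your original chest holds the treasure with probability 1/8, so the other 7 collectively hold it with probability 7/8.
The host can always find 6 empty chests to open, so the reveals don't change that 7/8; it is now spread over the 1 remaining unopened chest.
P(win by switching) = (7/8) · (1/1) = 7/8.

7/8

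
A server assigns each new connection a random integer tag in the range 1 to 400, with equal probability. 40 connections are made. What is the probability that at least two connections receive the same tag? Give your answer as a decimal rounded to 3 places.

It's easier to compute the probability that all 40 are distinct.
P(all distinct) = 400/400 · 399/400 · ··· · 361/400 ≈ 0.133.
So the probability of at least one match is 1 − 0.133 = 0.867.

0.867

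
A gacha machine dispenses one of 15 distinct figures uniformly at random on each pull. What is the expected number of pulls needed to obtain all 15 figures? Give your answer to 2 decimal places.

After i distinct types are collected, each trial gives a new one with probability (15−i)/15, so the expected wait for the next new type is 15/(15−i).
E = 15/15 + 15/14 + 15/13 + 15/12 + 15/11 + 15/10 + 15/9 + 15/8 + 15/7 + 15/6 + 15/5 + 15/4 + 15/3 + 15/2 + 15/1 = 1195757/24024 ≈ 49.77.

49.77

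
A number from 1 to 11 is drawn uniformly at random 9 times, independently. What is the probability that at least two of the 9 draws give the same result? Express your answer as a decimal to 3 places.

P(all 9 different) = 11/11 · 10/11 · ··· · 3/11 ≈ 0.008.
P(at least two equal) = 1 − 0.008 = 0.992.

0.992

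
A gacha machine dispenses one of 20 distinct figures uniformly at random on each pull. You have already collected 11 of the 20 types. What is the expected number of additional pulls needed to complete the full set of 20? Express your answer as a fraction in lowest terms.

7129/126

Starting from 11 distinct types, each trial gives a new one with probability (20−i)/20 when i types are held, so the wait for the next new type is 20/(20−i).
E = 20/9 + 20/8 + 20/7 + 20/6 + 20/5 + 20/4 + 20/3 + 20/2 + 20/1 = 7129/126.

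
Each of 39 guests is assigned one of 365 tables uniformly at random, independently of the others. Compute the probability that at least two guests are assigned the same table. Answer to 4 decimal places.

0.8782

It's easier to compute the probability that all 39 are distinct.
P(all distinct) = 365/365 · 364/365 · ··· · 327/365 ≈ 0.1218.
So the probability of at least one match is 1 − 0.1218 = 0.8782.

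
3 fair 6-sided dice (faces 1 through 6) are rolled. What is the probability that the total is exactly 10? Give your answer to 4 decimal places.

0.1250

There are 6^3 = 216 equally likely outcomes.
The number of ordered 3-tuples from {1,…,6} summing to 10 is 27.
P(sum = 10) = 27/216 = 1/8 ≈ 0.1250.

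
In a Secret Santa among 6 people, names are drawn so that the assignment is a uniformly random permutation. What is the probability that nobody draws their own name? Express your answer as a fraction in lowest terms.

53/144

This is the derangement probability: permutations of 6 with no fixed point.
D(6) = 6! · (1 − 1/1! + 1/2! − ··· + (−1)^6/6!) = 265.
P = 265/720 = 53/144.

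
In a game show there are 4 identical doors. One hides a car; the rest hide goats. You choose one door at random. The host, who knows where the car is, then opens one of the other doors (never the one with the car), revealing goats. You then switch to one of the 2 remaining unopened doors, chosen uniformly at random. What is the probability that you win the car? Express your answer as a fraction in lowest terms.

Your original door holds the car with probability 1/4, so the other 3 collectively hold it with probability 3/4.
The host can always find an empty door to open, so this doesn't change that 3/4; it is now spread over the 2 remaining unopened doors.
P(win by switching) = (3/4) · (1/2) = 3/8.

3/8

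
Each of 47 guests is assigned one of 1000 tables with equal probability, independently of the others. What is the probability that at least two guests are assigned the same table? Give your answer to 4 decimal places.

It's easier to compute the probability that all 47 are distinct.
P(all distinct) = 1000/1000 · 999/1000 · ··· · 954/1000 ≈ 0.3335.
So the probability of at least one match is 1 − 0.3335 = 0.6665.

0.6665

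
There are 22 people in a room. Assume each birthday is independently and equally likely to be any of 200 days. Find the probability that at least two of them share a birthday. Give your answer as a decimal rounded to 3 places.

0.698

It's easier to compute the probability that all 22 are distinct.
P(all distinct) = 200/200 · 199/200 · ··· · 179/200 ≈ 0.302.
So the probability of at least one match is 1 − 0.302 = 0.698.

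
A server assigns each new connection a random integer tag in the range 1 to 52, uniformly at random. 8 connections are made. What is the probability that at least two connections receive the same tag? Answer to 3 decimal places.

0.432

It's easier to compute the probability that all 8 are distinct.
P(all distinct) = 52/52 · 51/52 · ··· · 45/52 ≈ 0.568.
So the probability of at least one match is 1 − 0.568 = 0.432.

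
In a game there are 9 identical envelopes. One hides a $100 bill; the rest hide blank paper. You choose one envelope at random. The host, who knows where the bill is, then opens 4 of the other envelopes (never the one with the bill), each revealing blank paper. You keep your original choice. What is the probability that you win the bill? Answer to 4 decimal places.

0.1111

The host can always open 4 empty envelopes regardless of your choice, so the reveals give no information about your original envelope.
P(win by staying) = 1/9 ≈ 0.1111.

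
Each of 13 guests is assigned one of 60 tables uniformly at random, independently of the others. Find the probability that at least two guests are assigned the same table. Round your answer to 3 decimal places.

It's easier to compute the probability that all 13 are distinct.
P(all distinct) = 60/60 · 59/60 · ··· · 48/60 ≈ 0.246.
So the probability of at least one match is 1 − 0.246 = 0.754.

0.754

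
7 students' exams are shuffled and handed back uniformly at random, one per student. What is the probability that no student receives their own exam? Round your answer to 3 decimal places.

This is the derangement probability: permutations of 7 with no fixed point.
D(7) = 7! · (1 − 1/1! + 1/2! − ··· + (−1)^7/7!) = 1854.
P = 1854/5040 = 103/280 ≈ 0.368.

0.368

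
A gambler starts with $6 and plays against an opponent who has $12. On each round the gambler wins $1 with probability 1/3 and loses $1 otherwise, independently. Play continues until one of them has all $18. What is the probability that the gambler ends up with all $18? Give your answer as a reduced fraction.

Let r = q/p = (2/3)/(1/3) = 2. The recurrence P(i) = p·P(i+1) + q·P(i−1) with P(0)=0, P(18)=1 gives P(i) = (1 − r^i)/(1 − r^18).
P(6) = (1 − (2)^6) / (1 − (2)^18) = 1/4161.

1/4161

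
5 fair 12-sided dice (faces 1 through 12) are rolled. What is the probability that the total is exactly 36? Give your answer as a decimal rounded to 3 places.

There are 12^5 = 248832 equally likely outcomes.
The number of ordered 5-tuples from {1,…,12} summing to 36 is 11385.
P(sum = 36) = 11385/248832 = 1265/27648 ≈ 0.046.

0.046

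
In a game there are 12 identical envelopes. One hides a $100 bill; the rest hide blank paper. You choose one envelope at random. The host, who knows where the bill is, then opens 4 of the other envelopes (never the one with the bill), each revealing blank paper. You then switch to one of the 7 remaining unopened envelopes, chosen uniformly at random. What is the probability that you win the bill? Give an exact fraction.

11/84

Your original envelope holds the bill with probability 1/12, so the other 11 collectively hold it with probability 11/12.
The host can always find 4 empty envelopes to open, so the reveals don't change that 11/12; it is now spread over the 7 remaining unopened envelopes.
P(win by switching) = (11/12) · (1/7) = 11/84.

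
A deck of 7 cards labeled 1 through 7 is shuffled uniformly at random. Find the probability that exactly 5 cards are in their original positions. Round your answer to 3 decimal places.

Choose which 5 of the 7 are fixed: C(7,5) = 21 ways.
The remaining 2 must have no fixed point: D(2) = 1.
P = 21·1/5040 = 1/240 ≈ 0.004.

0.004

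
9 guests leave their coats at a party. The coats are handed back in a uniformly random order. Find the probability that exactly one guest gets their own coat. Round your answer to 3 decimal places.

Choose which one is fixed: C(9,1) = 9 ways.
The remaining 8 must have no fixed point: D(8) = 14833.
P = 9·14833/362880 = 2119/5760 ≈ 0.368.

0.368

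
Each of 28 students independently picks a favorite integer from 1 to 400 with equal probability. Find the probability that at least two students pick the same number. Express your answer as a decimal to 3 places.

It's easier to compute the probability that all 28 are distinct.
P(all distinct) = 400/400 · 399/400 · ··· · 373/400 ≈ 0.380.
So the probability of at least one match is 1 − 0.380 = 0.620.

0.620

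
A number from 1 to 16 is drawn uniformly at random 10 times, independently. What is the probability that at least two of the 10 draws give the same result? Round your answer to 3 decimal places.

P(all 10 different) = 16/16 · 15/16 · ··· · 7/16 ≈ 0.026.
P(at least two equal) = 1 − 0.026 = 0.974.

0.974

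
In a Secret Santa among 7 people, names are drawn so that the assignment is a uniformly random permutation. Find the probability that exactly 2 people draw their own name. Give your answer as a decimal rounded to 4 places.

Choose which 2 of the 7 are fixed: C(7,2) = 21 ways.
The remaining 5 must have no fixed point: D(5) = 44.
P = 21·44/5040 = 11/60 ≈ 0.1833.

0.1833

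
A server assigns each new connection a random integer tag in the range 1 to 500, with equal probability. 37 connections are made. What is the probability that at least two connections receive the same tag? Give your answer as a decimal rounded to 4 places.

0.7448

It's easier to compute the probability that all 37 are distinct.
P(all distinct) = 500/500 · 499/500 · ··· · 464/500 ≈ 0.2552.
So the probability of at least one match is 1 − 0.2552 = 0.7448.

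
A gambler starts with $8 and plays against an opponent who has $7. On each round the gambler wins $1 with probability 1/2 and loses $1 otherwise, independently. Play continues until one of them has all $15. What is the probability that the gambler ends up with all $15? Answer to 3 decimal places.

0.533

With a fair step, P(i) = ½P(i−1) + ½P(i+1) with P(0)=0, P(15)=1 has the linear solution P(i) = i/15.
P(8) = 8/15 ≈ 0.533.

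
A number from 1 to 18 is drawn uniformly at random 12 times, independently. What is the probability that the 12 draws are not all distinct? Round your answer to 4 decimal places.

P(all 12 different) = 18/18 · 17/18 · ··· · 7/18 ≈ 0.0077.
P(at least two equal) = 1 − 0.0077 = 0.9923.

0.9923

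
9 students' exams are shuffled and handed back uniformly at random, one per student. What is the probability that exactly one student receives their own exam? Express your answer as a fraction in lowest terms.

Choose which one is fixed: C(9,1) = 9 ways.
The remaining 8 must have no fixed point: D(8) = 14833.
P = 9·14833/362880 = 2119/5760.

2119/5760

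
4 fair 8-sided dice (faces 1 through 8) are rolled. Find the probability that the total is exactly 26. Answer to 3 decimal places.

There are 8^4 = 4096 equally likely outcomes.
The number of ordered 4-tuples from {1,…,8} summing to 26 is 84.
P(sum = 26) = 84/4096 = 21/1024 ≈ 0.021.

0.021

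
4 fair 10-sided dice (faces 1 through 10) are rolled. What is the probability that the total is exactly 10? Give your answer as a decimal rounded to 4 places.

There are 10^4 = 10000 equally likely outcomes.
The number of ordered 4-tuples from {1,…,10} summing to 10 is 84.
P(sum = 10) = 84/10000 = 21/2500 ≈ 0.0084.

0.0084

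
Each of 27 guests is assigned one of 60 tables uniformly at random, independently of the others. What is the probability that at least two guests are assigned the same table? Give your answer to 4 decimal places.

0.9991

It's easier to compute the probability that all 27 are distinct.
P(all distinct) = 60/60 · 59/60 · ··· · 34/60 ≈ 0.0009.
So the probability of at least one match is 1 − 0.0009 = 0.9991.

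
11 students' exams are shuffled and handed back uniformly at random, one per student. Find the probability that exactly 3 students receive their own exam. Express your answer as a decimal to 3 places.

Choose which 3 of the 11 are fixed: C(11,3) = 165 ways.
The remaining 8 must have no fixed point: D(8) = 14833.
P = 165·14833/39916800 = 2119/34560 ≈ 0.061.

0.061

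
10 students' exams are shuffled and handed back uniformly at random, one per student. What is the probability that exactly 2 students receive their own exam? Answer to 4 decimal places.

0.1839

Choose which 2 of the 10 are fixed: C(10,2) = 45 ways.
The remaining 8 must have no fixed point: D(8) = 14833.
P = 45·14833/3628800 = 2119/11520 ≈ 0.1839.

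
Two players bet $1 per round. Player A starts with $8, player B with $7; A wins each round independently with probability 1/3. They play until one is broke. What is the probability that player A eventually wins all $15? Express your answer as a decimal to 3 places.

0.008

Let r = q/p = (2/3)/(1/3) = 2. The recurrence P(i) = p·P(i+1) + q·P(i−1) with P(0)=0, P(15)=1 gives P(i) = (1 − r^i)/(1 − r^15).
P(8) = (1 − (2)^8) / (1 − (2)^15) = 255/32767 ≈ 0.008.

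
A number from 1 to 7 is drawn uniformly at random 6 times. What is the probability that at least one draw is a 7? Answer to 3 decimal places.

P(no draw is a 7) = (6/7)^6 ≈ 0.397.
P(at least one) = 1 − 0.397 = 0.603.

0.603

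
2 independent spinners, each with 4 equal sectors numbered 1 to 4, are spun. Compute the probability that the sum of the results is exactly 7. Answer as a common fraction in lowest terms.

There are 4^2 = 16 equally likely outcomes.
The number of ordered 2-tuples from {1,…,4} summing to 7 is 2.
P(sum = 7) = 2/16 = 1/8.

1/8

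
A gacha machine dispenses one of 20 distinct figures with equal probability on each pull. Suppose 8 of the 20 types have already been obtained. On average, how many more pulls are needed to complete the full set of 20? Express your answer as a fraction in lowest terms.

86021/1386

Starting from 8 distinct types, each trial gives a new one with probability (20−i)/20 when i types are held, so the wait for the next new type is 20/(20−i).
E = 20/12 + 20/11 + 20/10 + 20/9 + 20/8 + 20/7 + 20/6 + 20/5 + 20/4 + 20/3 + 20/2 + 20/1 = 86021/1386.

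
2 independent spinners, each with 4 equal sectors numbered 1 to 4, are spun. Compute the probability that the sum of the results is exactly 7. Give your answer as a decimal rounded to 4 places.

0.1250

There are 4^2 = 16 equally likely outcomes.
The number of ordered 2-tuples from {1,…,4} summing to 7 is 2.
P(sum = 7) = 2/16 = 1/8 ≈ 0.1250.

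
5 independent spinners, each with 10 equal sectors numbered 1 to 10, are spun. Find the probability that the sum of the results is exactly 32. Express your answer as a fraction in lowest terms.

There are 10^5 = 100000 equally likely outcomes.
The number of ordered 5-tuples from {1,…,10} summing to 32 is 4840.
P(sum = 32) = 4840/100000 = 121/2500.

121/2500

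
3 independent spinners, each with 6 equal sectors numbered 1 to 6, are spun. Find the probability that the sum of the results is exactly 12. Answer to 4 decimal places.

There are 6^3 = 216 equally likely outcomes.
The number of ordered 3-tuples from {1,…,6} summing to 12 is 25.
P(sum = 12) = 25/216 ≈ 0.1157.

0.1157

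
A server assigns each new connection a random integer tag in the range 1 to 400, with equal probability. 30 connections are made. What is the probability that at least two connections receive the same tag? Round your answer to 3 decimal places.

0.672

It's easier to compute the probability that all 30 are distinct.
P(all distinct) = 400/400 · 399/400 · ··· · 371/400 ≈ 0.328.
So the probability of at least one match is 1 − 0.328 = 0.672.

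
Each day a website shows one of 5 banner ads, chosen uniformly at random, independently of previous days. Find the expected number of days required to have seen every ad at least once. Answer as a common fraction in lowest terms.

137/12

After i distinct types are collected, each trial gives a new one with probability (5−i)/5, so the expected wait for the next new type is 5/(5−i).
E = 5/5 + 5/4 + 5/3 + 5/2 + 5/1 = 137/12.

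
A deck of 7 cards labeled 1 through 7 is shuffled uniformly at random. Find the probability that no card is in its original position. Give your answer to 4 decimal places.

This is the derangement probability: permutations of 7 with no fixed point.
D(7) = 7! · (1 − 1/1! + 1/2! − ··· + (−1)^7/7!) = 1854.
P = 1854/5040 = 103/280 ≈ 0.3679.

0.3679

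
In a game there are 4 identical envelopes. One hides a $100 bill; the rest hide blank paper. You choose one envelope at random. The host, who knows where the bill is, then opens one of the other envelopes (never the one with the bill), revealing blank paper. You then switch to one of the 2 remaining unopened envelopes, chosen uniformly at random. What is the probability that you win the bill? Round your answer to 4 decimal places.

Your original envelope holds the bill with probability 1/4, so the other 3 collectively hold it with probability 3/4.
The host can always find an empty envelope to open, so this doesn't change that 3/4; it is now spread over the 2 remaining unopened envelopes.
P(win by switching) = (3/4) · (1/2) = 3/8 ≈ 0.3750.

0.3750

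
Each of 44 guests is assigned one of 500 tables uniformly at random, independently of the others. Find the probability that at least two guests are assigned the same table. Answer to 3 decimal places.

It's easier to compute the probability that all 44 are distinct.
P(all distinct) = 500/500 · 499/500 · ··· · 457/500 ≈ 0.142.
So the probability of at least one match is 1 − 0.142 = 0.858.

0.858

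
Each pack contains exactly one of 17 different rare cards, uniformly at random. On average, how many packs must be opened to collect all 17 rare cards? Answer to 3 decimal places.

58.472

After i distinct types are collected, each trial gives a new one with probability (17−i)/17, so the expected wait for the next new type is 17/(17−i).
E = 17/17 + 17/16 + 17/15 + 17/14 + 17/13 + 17/12 + 17/11 + 17/10 + 17/9 + 17/8 + 17/7 + 17/6 + 17/5 + 17/4 + 17/3 + 17/2 + 17/1 = 42142223/720720 ≈ 58.472.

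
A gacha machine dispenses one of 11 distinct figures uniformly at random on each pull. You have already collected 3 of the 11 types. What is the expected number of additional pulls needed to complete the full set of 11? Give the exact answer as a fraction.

8371/280

Starting from 3 distinct types, each trial gives a new one with probability (11−i)/11 when i types are held, so the wait for the next new type is 11/(11−i).
E = 11/8 + 11/7 + 11/6 + 11/5 + 11/4 + 11/3 + 11/2 + 11/1 = 8371/280.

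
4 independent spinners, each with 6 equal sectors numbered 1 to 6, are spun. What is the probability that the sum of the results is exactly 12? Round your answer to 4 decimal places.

0.0965

There are 6^4 = 1296 equally likely outcomes.
The number of ordered 4-tuples from {1,…,6} summing to 12 is 125.
P(sum = 12) = 125/1296 ≈ 0.0965.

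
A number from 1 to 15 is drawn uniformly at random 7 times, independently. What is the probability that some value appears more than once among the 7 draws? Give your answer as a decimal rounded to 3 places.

P(all 7 different) = 15/15 · 14/15 · ··· · 9/15 ≈ 0.190.
P(at least two equal) = 1 − 0.190 = 0.810.

0.810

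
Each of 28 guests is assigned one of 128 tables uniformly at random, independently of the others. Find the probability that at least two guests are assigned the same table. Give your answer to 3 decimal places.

It's easier to compute the probability that all 28 are distinct.
P(all distinct) = 128/128 · 127/128 · ··· · 101/128 ≈ 0.041.
So the probability of at least one match is 1 − 0.041 = 0.959.

0.959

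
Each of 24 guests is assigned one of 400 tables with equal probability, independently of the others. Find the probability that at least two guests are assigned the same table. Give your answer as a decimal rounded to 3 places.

0.505

It's easier to compute the probability that all 24 are distinct.
P(all distinct) = 400/400 · 399/400 · ··· · 377/400 ≈ 0.495.
So the probability of at least one match is 1 − 0.495 = 0.505.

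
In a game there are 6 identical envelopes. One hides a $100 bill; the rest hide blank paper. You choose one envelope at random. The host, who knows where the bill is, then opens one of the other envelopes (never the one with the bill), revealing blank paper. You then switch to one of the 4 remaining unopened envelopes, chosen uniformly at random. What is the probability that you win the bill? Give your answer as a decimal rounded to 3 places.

0.208

Your original envelope holds the bill with probability 1/6, so the other 5 collectively hold it with probability 5/6.
The host can always find an empty envelope to open, so this doesn't change that 5/6; it is now spread over the 4 remaining unopened envelopes.
P(win by switching) = (5/6) · (1/4) = 5/24 ≈ 0.208.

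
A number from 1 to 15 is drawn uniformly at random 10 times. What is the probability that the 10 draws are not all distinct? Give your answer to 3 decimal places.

P(all 10 different) = 15/15 · 14/15 · ··· · 6/15 ≈ 0.019.
P(at least two equal) = 1 − 0.019 = 0.981.

0.981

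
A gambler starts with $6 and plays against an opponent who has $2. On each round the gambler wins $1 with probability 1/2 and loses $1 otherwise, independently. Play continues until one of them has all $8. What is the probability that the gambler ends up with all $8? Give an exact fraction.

3/4

With a fair step, P(i) = ½P(i−1) + ½P(i+1) with P(0)=0, P(8)=1 has the linear solution P(i) = i/8.
P(6) = 6/8 = 3/4.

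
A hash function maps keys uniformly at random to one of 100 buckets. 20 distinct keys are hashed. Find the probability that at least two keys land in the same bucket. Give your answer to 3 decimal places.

0.870

It's easier to compute the probability that all 20 are distinct.
P(all distinct) = 100/100 · 99/100 · ··· · 81/100 ≈ 0.130.
So the probability of at least one match is 1 − 0.130 = 0.870.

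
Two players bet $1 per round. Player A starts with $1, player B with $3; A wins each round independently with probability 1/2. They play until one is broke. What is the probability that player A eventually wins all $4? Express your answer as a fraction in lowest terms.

With a fair step, P(i) = ½P(i−1) + ½P(i+1) with P(0)=0, P(4)=1 has the linear solution P(i) = i/4.
P(1) = 1/4.

1/4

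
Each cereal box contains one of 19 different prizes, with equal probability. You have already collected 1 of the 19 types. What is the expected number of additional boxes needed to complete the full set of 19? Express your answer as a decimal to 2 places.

66.41

Starting from 1 distinct type, each trial gives a new one with probability (19−i)/19 when i types are held, so the wait for the next new type is 19/(19−i).
E = 19/18 + 19/17 + 19/16 + 19/15 + 19/14 + 19/13 + 19/12 + 19/11 + 19/10 + 19/9 + 19/8 + 19/7 + 19/6 + 19/5 + 19/4 + 19/3 + 19/2 + 19/1 = 271211719/4084080 ≈ 66.41.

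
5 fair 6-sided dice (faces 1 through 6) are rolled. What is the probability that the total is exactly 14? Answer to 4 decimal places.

0.0694

There are 6^5 = 7776 equally likely outcomes.
The number of ordered 5-tuples from {1,…,6} summing to 14 is 540.
P(sum = 14) = 540/7776 = 5/72 ≈ 0.0694.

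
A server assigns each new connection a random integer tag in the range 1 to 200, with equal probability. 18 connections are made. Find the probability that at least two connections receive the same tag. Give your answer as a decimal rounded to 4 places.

0.5454

It's easier to compute the probability that all 18 are distinct.
P(all distinct) = 200/200 · 199/200 · ··· · 183/200 ≈ 0.4546.
So the probability of at least one match is 1 − 0.4546 = 0.5454.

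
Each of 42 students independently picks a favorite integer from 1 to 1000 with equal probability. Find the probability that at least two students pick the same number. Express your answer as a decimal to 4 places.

0.5824

It's easier to compute the probability that all 42 are distinct.
P(all distinct) = 1000/1000 · 999/1000 · ··· · 959/1000 ≈ 0.4176.
So the probability of at least one match is 1 − 0.4176 = 0.5824.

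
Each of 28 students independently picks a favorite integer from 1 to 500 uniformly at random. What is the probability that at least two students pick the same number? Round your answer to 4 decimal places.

0.5371

It's easier to compute the probability that all 28 are distinct.
P(all distinct) = 500/500 · 499/500 · ··· · 473/500 ≈ 0.4629.
So the probability of at least one match is 1 − 0.4629 = 0.5371.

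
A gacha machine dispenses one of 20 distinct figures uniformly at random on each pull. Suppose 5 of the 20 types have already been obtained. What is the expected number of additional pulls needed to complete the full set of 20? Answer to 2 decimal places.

66.36

Starting from 5 distinct types, each trial gives a new one with probability (20−i)/20 when i types are held, so the wait for the next new type is 20/(20−i).
E = 20/15 + 20/14 + 20/13 + 20/12 + 20/11 + 20/10 + 20/9 + 20/8 + 20/7 + 20/6 + 20/5 + 20/4 + 20/3 + 20/2 + 20/1 = 1195757/18018 ≈ 66.36.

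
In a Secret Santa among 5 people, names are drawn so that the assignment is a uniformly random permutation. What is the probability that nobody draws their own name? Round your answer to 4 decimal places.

This is the derangement probability: permutations of 5 with no fixed point.
D(5) = 5! · (1 − 1/1! + 1/2! − ··· + (−1)^5/5!) = 44.
P = 44/120 = 11/30 ≈ 0.3667.

0.3667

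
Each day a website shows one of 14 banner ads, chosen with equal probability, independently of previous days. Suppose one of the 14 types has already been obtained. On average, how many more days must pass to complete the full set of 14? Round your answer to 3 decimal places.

44.522

Starting from 1 distinct type, each trial gives a new one with probability (14−i)/14 when i types are held, so the wait for the next new type is 14/(14−i).
E = 14/13 + 14/12 + 14/11 + 14/10 + 14/9 + 14/8 + 14/7 + 14/6 + 14/5 + 14/4 + 14/3 + 14/2 + 14/1 = 1145993/25740 ≈ 44.522.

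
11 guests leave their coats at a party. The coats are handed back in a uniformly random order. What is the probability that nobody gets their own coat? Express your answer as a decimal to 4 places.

This is the derangement probability: permutations of 11 with no fixed point.
D(11) = 11! · (1 − 1/1! + 1/2! − ··· + (−1)^11/11!) = 14684570.
P = 14684570/39916800 = 1468457/3991680 ≈ 0.3679.

0.3679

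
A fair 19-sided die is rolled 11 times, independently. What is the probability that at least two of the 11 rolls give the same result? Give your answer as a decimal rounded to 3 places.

P(all 11 different) = 19/19 · 18/19 · ··· · 9/19 ≈ 0.026.
P(at least two equal) = 1 − 0.026 = 0.974.

0.974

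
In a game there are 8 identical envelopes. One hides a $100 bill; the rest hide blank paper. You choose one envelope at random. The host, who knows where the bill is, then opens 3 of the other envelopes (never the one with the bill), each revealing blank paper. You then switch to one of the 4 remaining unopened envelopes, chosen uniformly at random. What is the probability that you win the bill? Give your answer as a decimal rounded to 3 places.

Your original envelope holds the bill with probability 1/8, so the other 7 collectively hold it with probability 7/8.
The host can always find 3 empty envelopes to open, so the reveals don't change that 7/8; it is now spread over the 4 remaining unopened envelopes.
P(win by switching) = (7/8) · (1/4) = 7/32 ≈ 0.219.

0.219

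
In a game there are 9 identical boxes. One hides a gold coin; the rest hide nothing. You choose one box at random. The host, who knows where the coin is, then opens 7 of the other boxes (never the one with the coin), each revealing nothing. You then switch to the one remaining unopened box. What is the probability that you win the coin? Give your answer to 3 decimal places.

0.889

Your original box holds the coin with probability 1/9, so the other 8 collectively hold it with probability 8/9.
The host can always find 7 empty boxes to open, so the reveals don't change that 8/9; it is now spread over the 1 remaining unopened box.
P(win by switching) = (8/9) · (1/1) = 8/9 ≈ 0.889.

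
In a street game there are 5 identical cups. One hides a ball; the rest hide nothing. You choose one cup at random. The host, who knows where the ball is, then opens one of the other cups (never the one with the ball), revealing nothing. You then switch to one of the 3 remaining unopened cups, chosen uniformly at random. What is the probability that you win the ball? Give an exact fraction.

Your original cup holds the ball with probability 1/5, so the other 4 collectively hold it with probability 4/5.
The host can always find an empty cup to open, so this doesn't change that 4/5; it is now spread over the 3 remaining unopened cups.
P(win by switching) = (4/5) · (1/3) = 4/15.

4/15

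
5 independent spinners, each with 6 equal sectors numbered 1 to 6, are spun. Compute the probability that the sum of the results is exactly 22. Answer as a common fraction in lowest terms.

35/648

There are 6^5 = 7776 equally likely outcomes.
The number of ordered 5-tuples from {1,…,6} summing to 22 is 420.
P(sum = 22) = 420/7776 = 35/648.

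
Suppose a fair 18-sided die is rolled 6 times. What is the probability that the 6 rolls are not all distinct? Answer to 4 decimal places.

P(all 6 different) = 18/18 · 17/18 · ··· · 13/18 ≈ 0.3930.
P(at least two equal) = 1 − 0.3930 = 0.6070.

0.6070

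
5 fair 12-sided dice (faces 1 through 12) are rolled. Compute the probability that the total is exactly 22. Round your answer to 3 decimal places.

There are 12^5 = 248832 equally likely outcomes.
The number of ordered 5-tuples from {1,…,12} summing to 22 is 5355.
P(sum = 22) = 5355/248832 = 595/27648 ≈ 0.022.

0.022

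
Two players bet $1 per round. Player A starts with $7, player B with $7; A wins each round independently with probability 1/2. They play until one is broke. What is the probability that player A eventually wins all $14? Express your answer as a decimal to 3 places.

With a fair step, P(i) = ½P(i−1) + ½P(i+1) with P(0)=0, P(14)=1 has the linear solution P(i) = i/14.
P(7) = 7/14 = 1/2 ≈ 0.500.

0.500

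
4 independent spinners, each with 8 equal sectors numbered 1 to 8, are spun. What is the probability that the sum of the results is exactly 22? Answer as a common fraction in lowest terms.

There are 8^4 = 4096 equally likely outcomes.
The number of ordered 4-tuples from {1,…,8} summing to 22 is 246.
P(sum = 22) = 246/4096 = 123/2048.

123/2048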